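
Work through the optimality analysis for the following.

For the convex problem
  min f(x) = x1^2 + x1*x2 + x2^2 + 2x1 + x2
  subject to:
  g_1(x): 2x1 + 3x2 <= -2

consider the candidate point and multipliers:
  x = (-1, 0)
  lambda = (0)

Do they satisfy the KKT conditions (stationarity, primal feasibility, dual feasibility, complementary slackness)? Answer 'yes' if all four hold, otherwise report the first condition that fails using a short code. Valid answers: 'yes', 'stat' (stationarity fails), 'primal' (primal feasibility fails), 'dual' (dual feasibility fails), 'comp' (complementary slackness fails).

Gradient of f: grad f(x) = Q x + c = (0, 0)
Constraint values g_i(x) = a_i^T x - b_i:
  g_1((-1, 0)) = 0
Stationarity residual: grad f(x) + sum_i lambda_i a_i = (0, 0)
  -> stationarity OK
Primal feasibility (all g_i <= 0): OK
Dual feasibility (all lambda_i >= 0): OK
Complementary slackness (lambda_i * g_i(x) = 0 for all i): OK

Verdict: yes, KKT holds.

yes


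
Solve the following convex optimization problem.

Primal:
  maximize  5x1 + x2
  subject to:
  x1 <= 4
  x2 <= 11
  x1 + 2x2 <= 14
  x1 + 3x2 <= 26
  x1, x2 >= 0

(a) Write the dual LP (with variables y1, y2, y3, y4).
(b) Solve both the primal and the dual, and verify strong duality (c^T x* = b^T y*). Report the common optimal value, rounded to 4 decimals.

The standard primal-dual pair for 'max c^T x s.t. A x <= b, x >= 0' is:
  Dual:  min b^T y  s.t.  A^T y >= c,  y >= 0.

So the dual LP is:
  minimize  4y1 + 11y2 + 14y3 + 26y4
  subject to:
    y1 + y3 + y4 >= 5
    y2 + 2y3 + 3y4 >= 1
    y1, y2, y3, y4 >= 0

Solving the primal: x* = (4, 5).
  primal value c^T x* = 25.
Solving the dual: y* = (4.5, 0, 0.5, 0).
  dual value b^T y* = 25.
Strong duality: c^T x* = b^T y*. Confirmed.

25


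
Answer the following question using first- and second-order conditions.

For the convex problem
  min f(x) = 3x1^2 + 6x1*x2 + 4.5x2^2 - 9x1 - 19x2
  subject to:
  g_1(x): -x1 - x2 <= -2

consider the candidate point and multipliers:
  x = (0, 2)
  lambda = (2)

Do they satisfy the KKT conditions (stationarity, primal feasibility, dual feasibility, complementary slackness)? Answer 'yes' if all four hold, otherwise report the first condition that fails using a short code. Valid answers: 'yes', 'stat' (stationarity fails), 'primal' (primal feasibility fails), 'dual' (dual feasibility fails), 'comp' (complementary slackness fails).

Gradient of f: grad f(x) = Q x + c = (3, -1)
Constraint values g_i(x) = a_i^T x - b_i:
  g_1((0, 2)) = 0
Stationarity residual: grad f(x) + sum_i lambda_i a_i = (1, -3)
  -> stationarity FAILS
Primal feasibility (all g_i <= 0): OK
Dual feasibility (all lambda_i >= 0): OK
Complementary slackness (lambda_i * g_i(x) = 0 for all i): OK

Verdict: the first failing condition is stationarity -> stat.

stat


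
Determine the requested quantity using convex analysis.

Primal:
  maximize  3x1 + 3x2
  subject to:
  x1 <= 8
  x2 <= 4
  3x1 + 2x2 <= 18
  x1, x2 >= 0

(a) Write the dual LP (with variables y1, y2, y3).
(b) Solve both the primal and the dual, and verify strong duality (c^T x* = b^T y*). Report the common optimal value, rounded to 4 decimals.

The standard primal-dual pair for 'max c^T x s.t. A x <= b, x >= 0' is:
  Dual:  min b^T y  s.t.  A^T y >= c,  y >= 0.

So the dual LP is:
  minimize  8y1 + 4y2 + 18y3
  subject to:
    y1 + 3y3 >= 3
    y2 + 2y3 >= 3
    y1, y2, y3 >= 0

Solving the primal: x* = (3.3333, 4).
  primal value c^T x* = 22.
Solving the dual: y* = (0, 1, 1).
  dual value b^T y* = 22.
Strong duality: c^T x* = b^T y*. Confirmed.

22


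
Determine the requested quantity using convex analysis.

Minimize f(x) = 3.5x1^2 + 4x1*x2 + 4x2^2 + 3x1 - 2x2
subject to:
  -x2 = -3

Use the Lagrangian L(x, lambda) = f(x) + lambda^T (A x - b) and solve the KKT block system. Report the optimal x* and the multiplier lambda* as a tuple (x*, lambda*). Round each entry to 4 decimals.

Form the Lagrangian:
  L(x, lambda) = (1/2) x^T Q x + c^T x + lambda^T (A x - b)
Stationarity (grad_x L = 0): Q x + c + A^T lambda = 0.
Primal feasibility: A x = b.

This gives the KKT block system:
  [ Q   A^T ] [ x     ]   [-c ]
  [ A    0  ] [ lambda ] = [ b ]

Solving the linear system:
  x*      = (-2.1429, 3)
  lambda* = (13.4286)
  f(x*)   = 13.9286

x* = (-2.1429, 3), lambda* = (13.4286)


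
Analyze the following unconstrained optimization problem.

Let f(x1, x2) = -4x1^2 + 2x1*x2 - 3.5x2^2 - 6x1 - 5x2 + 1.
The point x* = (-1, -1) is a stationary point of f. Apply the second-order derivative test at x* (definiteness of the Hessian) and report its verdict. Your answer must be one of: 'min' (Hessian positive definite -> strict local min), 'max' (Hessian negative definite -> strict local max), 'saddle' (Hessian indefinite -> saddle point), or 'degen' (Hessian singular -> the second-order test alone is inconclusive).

Compute the Hessian H = grad^2 f:
  H = [[-8, 2], [2, -7]]
Verify stationarity: grad f(x*) = H x* + g = (0, 0).
Eigenvalues of H: -9.5616, -5.4384.
Both eigenvalues < 0, so H is negative definite -> x* is a strict local max.

max


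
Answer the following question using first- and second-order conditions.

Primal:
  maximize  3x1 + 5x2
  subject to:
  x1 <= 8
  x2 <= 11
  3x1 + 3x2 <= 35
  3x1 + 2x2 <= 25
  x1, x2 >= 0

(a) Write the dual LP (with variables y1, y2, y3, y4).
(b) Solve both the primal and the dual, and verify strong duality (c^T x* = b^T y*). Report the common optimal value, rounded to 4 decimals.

The standard primal-dual pair for 'max c^T x s.t. A x <= b, x >= 0' is:
  Dual:  min b^T y  s.t.  A^T y >= c,  y >= 0.

So the dual LP is:
  minimize  8y1 + 11y2 + 35y3 + 25y4
  subject to:
    y1 + 3y3 + 3y4 >= 3
    y2 + 3y3 + 2y4 >= 5
    y1, y2, y3, y4 >= 0

Solving the primal: x* = (0.6667, 11).
  primal value c^T x* = 57.
Solving the dual: y* = (0, 2, 1, 0).
  dual value b^T y* = 57.
Strong duality: c^T x* = b^T y*. Confirmed.

57


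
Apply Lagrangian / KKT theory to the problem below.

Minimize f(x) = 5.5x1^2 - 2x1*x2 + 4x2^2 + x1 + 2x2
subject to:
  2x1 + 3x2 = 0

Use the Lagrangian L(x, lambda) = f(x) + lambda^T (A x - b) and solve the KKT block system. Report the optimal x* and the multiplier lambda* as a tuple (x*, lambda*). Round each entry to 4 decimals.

Form the Lagrangian:
  L(x, lambda) = (1/2) x^T Q x + c^T x + lambda^T (A x - b)
Stationarity (grad_x L = 0): Q x + c + A^T lambda = 0.
Primal feasibility: A x = b.

This gives the KKT block system:
  [ Q   A^T ] [ x     ]   [-c ]
  [ A    0  ] [ lambda ] = [ b ]

Solving the linear system:
  x*      = (0.0194, -0.0129)
  lambda* = (-0.6194)
  f(x*)   = -0.0032

x* = (0.0194, -0.0129), lambda* = (-0.6194)


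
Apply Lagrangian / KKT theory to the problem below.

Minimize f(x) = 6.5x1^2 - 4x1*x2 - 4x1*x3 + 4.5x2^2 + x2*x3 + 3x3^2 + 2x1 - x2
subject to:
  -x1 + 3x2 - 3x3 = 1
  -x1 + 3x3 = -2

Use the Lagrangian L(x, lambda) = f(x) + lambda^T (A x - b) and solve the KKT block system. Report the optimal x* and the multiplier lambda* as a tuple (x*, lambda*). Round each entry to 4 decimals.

Form the Lagrangian:
  L(x, lambda) = (1/2) x^T Q x + c^T x + lambda^T (A x - b)
Stationarity (grad_x L = 0): Q x + c + A^T lambda = 0.
Primal feasibility: A x = b.

This gives the KKT block system:
  [ Q   A^T ] [ x     ]   [-c ]
  [ A    0  ] [ lambda ] = [ b ]

Solving the linear system:
  x*      = (-0.1429, -0.4286, -0.7143)
  lambda* = (1.6667, 3.0476)
  f(x*)   = 2.2857

x* = (-0.1429, -0.4286, -0.7143), lambda* = (1.6667, 3.0476)


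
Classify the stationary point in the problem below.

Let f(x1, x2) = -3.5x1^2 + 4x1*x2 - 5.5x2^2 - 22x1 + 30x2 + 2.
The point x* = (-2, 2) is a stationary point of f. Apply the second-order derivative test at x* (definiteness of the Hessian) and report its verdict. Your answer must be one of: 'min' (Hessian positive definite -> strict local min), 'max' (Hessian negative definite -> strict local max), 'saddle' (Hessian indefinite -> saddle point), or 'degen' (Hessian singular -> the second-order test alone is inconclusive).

Compute the Hessian H = grad^2 f:
  H = [[-7, 4], [4, -11]]
Verify stationarity: grad f(x*) = H x* + g = (0, 0).
Eigenvalues of H: -13.4721, -4.5279.
Both eigenvalues < 0, so H is negative definite -> x* is a strict local max.

max


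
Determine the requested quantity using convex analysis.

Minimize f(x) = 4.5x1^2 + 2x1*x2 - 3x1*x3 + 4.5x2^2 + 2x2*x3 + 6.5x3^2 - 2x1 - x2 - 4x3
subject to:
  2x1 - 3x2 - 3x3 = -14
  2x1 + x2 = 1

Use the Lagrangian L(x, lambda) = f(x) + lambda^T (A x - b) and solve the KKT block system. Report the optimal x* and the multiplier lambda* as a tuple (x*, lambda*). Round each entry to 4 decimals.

Form the Lagrangian:
  L(x, lambda) = (1/2) x^T Q x + c^T x + lambda^T (A x - b)
Stationarity (grad_x L = 0): Q x + c + A^T lambda = 0.
Primal feasibility: A x = b.

This gives the KKT block system:
  [ Q   A^T ] [ x     ]   [-c ]
  [ A    0  ] [ lambda ] = [ b ]

Solving the linear system:
  x*      = (-0.8697, 2.7394, 1.3474)
  lambda* = (7.2014, -3.006)
  f(x*)   = 48.7183

x* = (-0.8697, 2.7394, 1.3474), lambda* = (7.2014, -3.006)


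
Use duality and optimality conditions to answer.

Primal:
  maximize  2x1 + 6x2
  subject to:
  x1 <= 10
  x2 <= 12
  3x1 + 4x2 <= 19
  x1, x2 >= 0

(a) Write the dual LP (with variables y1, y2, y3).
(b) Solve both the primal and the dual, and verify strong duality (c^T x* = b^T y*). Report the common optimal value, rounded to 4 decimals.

The standard primal-dual pair for 'max c^T x s.t. A x <= b, x >= 0' is:
  Dual:  min b^T y  s.t.  A^T y >= c,  y >= 0.

So the dual LP is:
  minimize  10y1 + 12y2 + 19y3
  subject to:
    y1 + 3y3 >= 2
    y2 + 4y3 >= 6
    y1, y2, y3 >= 0

Solving the primal: x* = (0, 4.75).
  primal value c^T x* = 28.5.
Solving the dual: y* = (0, 0, 1.5).
  dual value b^T y* = 28.5.
Strong duality: c^T x* = b^T y*. Confirmed.

28.5


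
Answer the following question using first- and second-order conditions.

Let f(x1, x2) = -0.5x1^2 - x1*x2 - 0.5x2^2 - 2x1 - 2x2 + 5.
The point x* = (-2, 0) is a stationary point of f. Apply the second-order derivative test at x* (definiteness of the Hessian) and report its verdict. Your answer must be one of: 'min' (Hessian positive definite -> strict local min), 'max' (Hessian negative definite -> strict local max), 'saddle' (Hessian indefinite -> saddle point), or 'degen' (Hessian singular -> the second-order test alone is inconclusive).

Compute the Hessian H = grad^2 f:
  H = [[-1, -1], [-1, -1]]
Verify stationarity: grad f(x*) = H x* + g = (0, 0).
Eigenvalues of H: -2, 0.
H has a zero eigenvalue (singular; negative semidefinite but not definite), so H is neither positive definite, negative definite, nor indefinite. The second-order test alone is inconclusive -> degen.
(Indeed, f is constant along the null direction of H through x*, so x* is not a strict local extremum.)

degen


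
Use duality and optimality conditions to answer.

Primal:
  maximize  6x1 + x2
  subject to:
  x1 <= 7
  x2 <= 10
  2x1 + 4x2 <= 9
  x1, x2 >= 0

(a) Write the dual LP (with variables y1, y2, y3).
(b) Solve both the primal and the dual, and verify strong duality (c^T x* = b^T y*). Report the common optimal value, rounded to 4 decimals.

The standard primal-dual pair for 'max c^T x s.t. A x <= b, x >= 0' is:
  Dual:  min b^T y  s.t.  A^T y >= c,  y >= 0.

So the dual LP is:
  minimize  7y1 + 10y2 + 9y3
  subject to:
    y1 + 2y3 >= 6
    y2 + 4y3 >= 1
    y1, y2, y3 >= 0

Solving the primal: x* = (4.5, 0).
  primal value c^T x* = 27.
Solving the dual: y* = (0, 0, 3).
  dual value b^T y* = 27.
Strong duality: c^T x* = b^T y*. Confirmed.

27


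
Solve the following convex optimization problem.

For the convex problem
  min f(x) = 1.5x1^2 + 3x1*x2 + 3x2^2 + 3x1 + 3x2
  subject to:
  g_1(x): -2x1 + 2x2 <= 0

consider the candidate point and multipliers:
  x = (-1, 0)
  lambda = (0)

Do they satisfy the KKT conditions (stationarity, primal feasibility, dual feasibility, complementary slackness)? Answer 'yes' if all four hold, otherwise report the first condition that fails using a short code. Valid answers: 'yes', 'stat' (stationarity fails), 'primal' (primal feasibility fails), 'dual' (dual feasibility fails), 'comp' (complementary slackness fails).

Gradient of f: grad f(x) = Q x + c = (0, 0)
Constraint values g_i(x) = a_i^T x - b_i:
  g_1((-1, 0)) = 2
Stationarity residual: grad f(x) + sum_i lambda_i a_i = (0, 0)
  -> stationarity OK
Primal feasibility (all g_i <= 0): FAILS
Dual feasibility (all lambda_i >= 0): OK
Complementary slackness (lambda_i * g_i(x) = 0 for all i): OK

Verdict: the first failing condition is primal_feasibility -> primal.

primal


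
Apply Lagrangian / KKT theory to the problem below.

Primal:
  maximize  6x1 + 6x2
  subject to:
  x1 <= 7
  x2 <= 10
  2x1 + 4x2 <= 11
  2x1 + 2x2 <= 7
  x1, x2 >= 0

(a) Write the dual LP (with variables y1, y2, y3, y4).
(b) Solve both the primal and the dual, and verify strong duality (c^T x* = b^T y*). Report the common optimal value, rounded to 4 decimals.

The standard primal-dual pair for 'max c^T x s.t. A x <= b, x >= 0' is:
  Dual:  min b^T y  s.t.  A^T y >= c,  y >= 0.

So the dual LP is:
  minimize  7y1 + 10y2 + 11y3 + 7y4
  subject to:
    y1 + 2y3 + 2y4 >= 6
    y2 + 4y3 + 2y4 >= 6
    y1, y2, y3, y4 >= 0

Solving the primal: x* = (3.5, 0).
  primal value c^T x* = 21.
Solving the dual: y* = (0, 0, 0, 3).
  dual value b^T y* = 21.
Strong duality: c^T x* = b^T y*. Confirmed.

21


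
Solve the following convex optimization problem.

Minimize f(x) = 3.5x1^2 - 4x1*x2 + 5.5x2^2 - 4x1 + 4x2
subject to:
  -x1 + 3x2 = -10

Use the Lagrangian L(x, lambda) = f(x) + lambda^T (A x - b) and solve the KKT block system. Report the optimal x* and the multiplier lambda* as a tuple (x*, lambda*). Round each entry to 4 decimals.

Form the Lagrangian:
  L(x, lambda) = (1/2) x^T Q x + c^T x + lambda^T (A x - b)
Stationarity (grad_x L = 0): Q x + c + A^T lambda = 0.
Primal feasibility: A x = b.

This gives the KKT block system:
  [ Q   A^T ] [ x     ]   [-c ]
  [ A    0  ] [ lambda ] = [ b ]

Solving the linear system:
  x*      = (0.28, -3.24)
  lambda* = (10.92)
  f(x*)   = 47.56

x* = (0.28, -3.24), lambda* = (10.92)


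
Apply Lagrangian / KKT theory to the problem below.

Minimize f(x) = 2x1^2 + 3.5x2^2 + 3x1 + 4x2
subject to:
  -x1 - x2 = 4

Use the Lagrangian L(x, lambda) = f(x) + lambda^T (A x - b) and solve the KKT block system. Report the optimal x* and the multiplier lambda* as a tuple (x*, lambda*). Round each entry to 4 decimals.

Form the Lagrangian:
  L(x, lambda) = (1/2) x^T Q x + c^T x + lambda^T (A x - b)
Stationarity (grad_x L = 0): Q x + c + A^T lambda = 0.
Primal feasibility: A x = b.

This gives the KKT block system:
  [ Q   A^T ] [ x     ]   [-c ]
  [ A    0  ] [ lambda ] = [ b ]

Solving the linear system:
  x*      = (-2.4545, -1.5455)
  lambda* = (-6.8182)
  f(x*)   = 6.8636

x* = (-2.4545, -1.5455), lambda* = (-6.8182)


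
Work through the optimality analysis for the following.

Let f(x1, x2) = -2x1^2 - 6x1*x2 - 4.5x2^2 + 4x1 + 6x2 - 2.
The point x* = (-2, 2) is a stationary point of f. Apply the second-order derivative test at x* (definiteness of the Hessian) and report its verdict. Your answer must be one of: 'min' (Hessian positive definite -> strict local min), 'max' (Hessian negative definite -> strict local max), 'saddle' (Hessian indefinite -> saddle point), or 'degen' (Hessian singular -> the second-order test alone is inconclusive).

Compute the Hessian H = grad^2 f:
  H = [[-4, -6], [-6, -9]]
Verify stationarity: grad f(x*) = H x* + g = (0, 0).
Eigenvalues of H: -13, 0.
H has a zero eigenvalue (singular; negative semidefinite but not definite), so H is neither positive definite, negative definite, nor indefinite. The second-order test alone is inconclusive -> degen.
(Indeed, f is constant along the null direction of H through x*, so x* is not a strict local extremum.)

degen


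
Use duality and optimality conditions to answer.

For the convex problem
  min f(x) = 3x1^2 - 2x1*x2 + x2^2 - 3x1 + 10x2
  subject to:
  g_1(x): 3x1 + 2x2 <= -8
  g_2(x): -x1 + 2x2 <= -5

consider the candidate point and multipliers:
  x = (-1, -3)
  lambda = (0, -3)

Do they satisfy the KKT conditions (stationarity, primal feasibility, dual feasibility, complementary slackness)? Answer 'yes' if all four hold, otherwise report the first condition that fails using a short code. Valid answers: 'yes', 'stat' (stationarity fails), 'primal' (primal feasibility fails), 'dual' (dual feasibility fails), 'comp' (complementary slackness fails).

Gradient of f: grad f(x) = Q x + c = (-3, 6)
Constraint values g_i(x) = a_i^T x - b_i:
  g_1((-1, -3)) = -1
  g_2((-1, -3)) = 0
Stationarity residual: grad f(x) + sum_i lambda_i a_i = (0, 0)
  -> stationarity OK
Primal feasibility (all g_i <= 0): OK
Dual feasibility (all lambda_i >= 0): FAILS
Complementary slackness (lambda_i * g_i(x) = 0 for all i): OK

Verdict: the first failing condition is dual_feasibility -> dual.

dual


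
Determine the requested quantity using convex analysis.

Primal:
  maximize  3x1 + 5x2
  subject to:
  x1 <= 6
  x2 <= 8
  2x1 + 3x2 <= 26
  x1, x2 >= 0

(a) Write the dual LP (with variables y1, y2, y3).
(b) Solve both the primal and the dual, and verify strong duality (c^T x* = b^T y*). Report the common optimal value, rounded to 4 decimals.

The standard primal-dual pair for 'max c^T x s.t. A x <= b, x >= 0' is:
  Dual:  min b^T y  s.t.  A^T y >= c,  y >= 0.

So the dual LP is:
  minimize  6y1 + 8y2 + 26y3
  subject to:
    y1 + 2y3 >= 3
    y2 + 3y3 >= 5
    y1, y2, y3 >= 0

Solving the primal: x* = (1, 8).
  primal value c^T x* = 43.
Solving the dual: y* = (0, 0.5, 1.5).
  dual value b^T y* = 43.
Strong duality: c^T x* = b^T y*. Confirmed.

43


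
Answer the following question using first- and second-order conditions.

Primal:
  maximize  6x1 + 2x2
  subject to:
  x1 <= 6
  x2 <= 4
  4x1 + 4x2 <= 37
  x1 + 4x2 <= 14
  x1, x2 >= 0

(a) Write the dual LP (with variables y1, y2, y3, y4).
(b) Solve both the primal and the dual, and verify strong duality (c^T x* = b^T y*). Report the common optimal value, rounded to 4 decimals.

The standard primal-dual pair for 'max c^T x s.t. A x <= b, x >= 0' is:
  Dual:  min b^T y  s.t.  A^T y >= c,  y >= 0.

So the dual LP is:
  minimize  6y1 + 4y2 + 37y3 + 14y4
  subject to:
    y1 + 4y3 + y4 >= 6
    y2 + 4y3 + 4y4 >= 2
    y1, y2, y3, y4 >= 0

Solving the primal: x* = (6, 2).
  primal value c^T x* = 40.
Solving the dual: y* = (5.5, 0, 0, 0.5).
  dual value b^T y* = 40.
Strong duality: c^T x* = b^T y*. Confirmed.

40


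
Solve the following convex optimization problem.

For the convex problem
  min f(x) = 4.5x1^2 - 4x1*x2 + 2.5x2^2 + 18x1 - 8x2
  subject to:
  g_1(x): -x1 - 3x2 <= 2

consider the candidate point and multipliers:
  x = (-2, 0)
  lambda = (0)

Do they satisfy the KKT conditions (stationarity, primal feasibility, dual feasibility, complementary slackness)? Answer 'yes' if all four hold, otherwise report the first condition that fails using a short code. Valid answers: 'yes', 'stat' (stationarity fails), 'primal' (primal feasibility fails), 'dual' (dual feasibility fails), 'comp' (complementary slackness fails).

Gradient of f: grad f(x) = Q x + c = (0, 0)
Constraint values g_i(x) = a_i^T x - b_i:
  g_1((-2, 0)) = 0
Stationarity residual: grad f(x) + sum_i lambda_i a_i = (0, 0)
  -> stationarity OK
Primal feasibility (all g_i <= 0): OK
Dual feasibility (all lambda_i >= 0): OK
Complementary slackness (lambda_i * g_i(x) = 0 for all i): OK

Verdict: yes, KKT holds.

yes


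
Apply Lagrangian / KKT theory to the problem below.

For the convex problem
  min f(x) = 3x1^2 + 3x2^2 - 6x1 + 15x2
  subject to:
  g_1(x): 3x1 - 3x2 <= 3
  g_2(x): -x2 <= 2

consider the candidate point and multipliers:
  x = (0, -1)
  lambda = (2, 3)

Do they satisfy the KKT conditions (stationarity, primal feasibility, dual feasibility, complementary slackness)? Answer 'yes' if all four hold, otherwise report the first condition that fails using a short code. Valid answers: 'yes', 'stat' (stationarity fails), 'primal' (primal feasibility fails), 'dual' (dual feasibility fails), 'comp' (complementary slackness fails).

Gradient of f: grad f(x) = Q x + c = (-6, 9)
Constraint values g_i(x) = a_i^T x - b_i:
  g_1((0, -1)) = 0
  g_2((0, -1)) = -1
Stationarity residual: grad f(x) + sum_i lambda_i a_i = (0, 0)
  -> stationarity OK
Primal feasibility (all g_i <= 0): OK
Dual feasibility (all lambda_i >= 0): OK
Complementary slackness (lambda_i * g_i(x) = 0 for all i): FAILS

Verdict: the first failing condition is complementary_slackness -> comp.

comp


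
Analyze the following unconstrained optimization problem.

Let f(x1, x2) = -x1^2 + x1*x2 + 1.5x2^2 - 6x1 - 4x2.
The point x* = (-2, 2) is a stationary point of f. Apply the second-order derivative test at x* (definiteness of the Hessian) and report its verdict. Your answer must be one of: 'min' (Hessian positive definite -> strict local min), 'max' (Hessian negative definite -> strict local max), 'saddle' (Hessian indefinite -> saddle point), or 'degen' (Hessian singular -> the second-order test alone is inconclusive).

Compute the Hessian H = grad^2 f:
  H = [[-2, 1], [1, 3]]
Verify stationarity: grad f(x*) = H x* + g = (0, 0).
Eigenvalues of H: -2.1926, 3.1926.
Eigenvalues have mixed signs, so H is indefinite -> x* is a saddle point.

saddle


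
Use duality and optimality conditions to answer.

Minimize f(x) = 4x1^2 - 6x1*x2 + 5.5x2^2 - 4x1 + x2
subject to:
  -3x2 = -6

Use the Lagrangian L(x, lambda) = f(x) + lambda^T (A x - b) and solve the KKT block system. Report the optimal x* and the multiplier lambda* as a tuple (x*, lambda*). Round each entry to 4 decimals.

Form the Lagrangian:
  L(x, lambda) = (1/2) x^T Q x + c^T x + lambda^T (A x - b)
Stationarity (grad_x L = 0): Q x + c + A^T lambda = 0.
Primal feasibility: A x = b.

This gives the KKT block system:
  [ Q   A^T ] [ x     ]   [-c ]
  [ A    0  ] [ lambda ] = [ b ]

Solving the linear system:
  x*      = (2, 2)
  lambda* = (3.6667)
  f(x*)   = 8

x* = (2, 2), lambda* = (3.6667)


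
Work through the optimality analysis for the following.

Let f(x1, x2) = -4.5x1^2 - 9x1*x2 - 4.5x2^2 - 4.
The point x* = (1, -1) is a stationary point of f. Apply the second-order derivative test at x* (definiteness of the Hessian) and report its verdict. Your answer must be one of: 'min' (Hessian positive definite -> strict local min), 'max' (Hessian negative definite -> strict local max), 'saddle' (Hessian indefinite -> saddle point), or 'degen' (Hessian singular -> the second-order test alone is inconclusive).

Compute the Hessian H = grad^2 f:
  H = [[-9, -9], [-9, -9]]
Verify stationarity: grad f(x*) = H x* + g = (0, 0).
Eigenvalues of H: -18, 0.
H has a zero eigenvalue (singular; negative semidefinite but not definite), so H is neither positive definite, negative definite, nor indefinite. The second-order test alone is inconclusive -> degen.
(Indeed, f is constant along the null direction of H through x*, so x* is not a strict local extremum.)

degen


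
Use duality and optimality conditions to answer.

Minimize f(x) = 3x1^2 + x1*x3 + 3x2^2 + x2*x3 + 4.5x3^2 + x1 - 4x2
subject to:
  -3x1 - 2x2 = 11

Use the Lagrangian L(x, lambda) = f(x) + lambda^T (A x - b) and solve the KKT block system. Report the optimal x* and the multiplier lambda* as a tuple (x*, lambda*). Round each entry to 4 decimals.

Form the Lagrangian:
  L(x, lambda) = (1/2) x^T Q x + c^T x + lambda^T (A x - b)
Stationarity (grad_x L = 0): Q x + c + A^T lambda = 0.
Primal feasibility: A x = b.

This gives the KKT block system:
  [ Q   A^T ] [ x     ]   [-c ]
  [ A    0  ] [ lambda ] = [ b ]

Solving the linear system:
  x*      = (-2.8859, -1.1712, 0.4508)
  lambda* = (-5.2882)
  f(x*)   = 29.9843

x* = (-2.8859, -1.1712, 0.4508), lambda* = (-5.2882)


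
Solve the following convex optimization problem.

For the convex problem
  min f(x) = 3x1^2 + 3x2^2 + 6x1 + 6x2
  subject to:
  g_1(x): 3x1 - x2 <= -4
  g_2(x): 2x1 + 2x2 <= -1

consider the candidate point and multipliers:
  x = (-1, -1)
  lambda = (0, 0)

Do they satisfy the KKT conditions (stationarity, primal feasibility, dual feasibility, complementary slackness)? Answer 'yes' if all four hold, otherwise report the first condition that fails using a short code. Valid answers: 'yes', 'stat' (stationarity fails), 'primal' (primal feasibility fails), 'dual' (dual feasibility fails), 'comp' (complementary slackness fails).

Gradient of f: grad f(x) = Q x + c = (0, 0)
Constraint values g_i(x) = a_i^T x - b_i:
  g_1((-1, -1)) = 2
  g_2((-1, -1)) = -3
Stationarity residual: grad f(x) + sum_i lambda_i a_i = (0, 0)
  -> stationarity OK
Primal feasibility (all g_i <= 0): FAILS
Dual feasibility (all lambda_i >= 0): OK
Complementary slackness (lambda_i * g_i(x) = 0 for all i): OK

Verdict: the first failing condition is primal_feasibility -> primal.

primal


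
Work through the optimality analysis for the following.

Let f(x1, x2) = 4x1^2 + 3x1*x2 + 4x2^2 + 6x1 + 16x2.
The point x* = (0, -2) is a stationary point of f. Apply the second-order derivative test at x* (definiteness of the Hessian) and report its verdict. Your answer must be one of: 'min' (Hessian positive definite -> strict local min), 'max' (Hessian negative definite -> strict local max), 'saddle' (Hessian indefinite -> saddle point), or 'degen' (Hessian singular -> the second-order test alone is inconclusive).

Compute the Hessian H = grad^2 f:
  H = [[8, 3], [3, 8]]
Verify stationarity: grad f(x*) = H x* + g = (0, 0).
Eigenvalues of H: 5, 11.
Both eigenvalues > 0, so H is positive definite -> x* is a strict local min.

min


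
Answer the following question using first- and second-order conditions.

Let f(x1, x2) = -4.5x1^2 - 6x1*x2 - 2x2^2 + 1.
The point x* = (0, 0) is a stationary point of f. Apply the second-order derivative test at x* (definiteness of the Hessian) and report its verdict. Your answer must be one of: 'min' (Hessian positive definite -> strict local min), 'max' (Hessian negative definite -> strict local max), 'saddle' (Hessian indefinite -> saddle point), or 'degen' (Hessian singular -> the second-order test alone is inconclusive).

Compute the Hessian H = grad^2 f:
  H = [[-9, -6], [-6, -4]]
Verify stationarity: grad f(x*) = H x* + g = (0, 0).
Eigenvalues of H: -13, 0.
H has a zero eigenvalue (singular; negative semidefinite but not definite), so H is neither positive definite, negative definite, nor indefinite. The second-order test alone is inconclusive -> degen.
(Indeed, f is constant along the null direction of H through x*, so x* is not a strict local extremum.)

degen


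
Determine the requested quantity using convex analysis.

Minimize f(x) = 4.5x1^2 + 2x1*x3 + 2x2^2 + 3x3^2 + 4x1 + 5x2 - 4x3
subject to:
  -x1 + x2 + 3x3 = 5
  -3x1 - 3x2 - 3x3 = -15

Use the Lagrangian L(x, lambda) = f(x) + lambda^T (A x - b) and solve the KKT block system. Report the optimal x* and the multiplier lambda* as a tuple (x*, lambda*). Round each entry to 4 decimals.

Form the Lagrangian:
  L(x, lambda) = (1/2) x^T Q x + c^T x + lambda^T (A x - b)
Stationarity (grad_x L = 0): Q x + c + A^T lambda = 0.
Primal feasibility: A x = b.

This gives the KKT block system:
  [ Q   A^T ] [ x     ]   [-c ]
  [ A    0  ] [ lambda ] = [ b ]

Solving the linear system:
  x*      = (1.4286, 2.1429, 1.4286)
  lambda* = (3.0714, 5.5476)
  f(x*)   = 39.2857

x* = (1.4286, 2.1429, 1.4286), lambda* = (3.0714, 5.5476)


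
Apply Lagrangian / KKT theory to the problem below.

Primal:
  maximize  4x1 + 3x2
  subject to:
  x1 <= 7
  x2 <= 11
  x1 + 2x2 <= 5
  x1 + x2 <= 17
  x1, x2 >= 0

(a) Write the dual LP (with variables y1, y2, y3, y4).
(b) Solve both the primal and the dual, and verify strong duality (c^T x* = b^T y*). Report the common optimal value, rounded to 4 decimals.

The standard primal-dual pair for 'max c^T x s.t. A x <= b, x >= 0' is:
  Dual:  min b^T y  s.t.  A^T y >= c,  y >= 0.

So the dual LP is:
  minimize  7y1 + 11y2 + 5y3 + 17y4
  subject to:
    y1 + y3 + y4 >= 4
    y2 + 2y3 + y4 >= 3
    y1, y2, y3, y4 >= 0

Solving the primal: x* = (5, 0).
  primal value c^T x* = 20.
Solving the dual: y* = (0, 0, 4, 0).
  dual value b^T y* = 20.
Strong duality: c^T x* = b^T y*. Confirmed.

20


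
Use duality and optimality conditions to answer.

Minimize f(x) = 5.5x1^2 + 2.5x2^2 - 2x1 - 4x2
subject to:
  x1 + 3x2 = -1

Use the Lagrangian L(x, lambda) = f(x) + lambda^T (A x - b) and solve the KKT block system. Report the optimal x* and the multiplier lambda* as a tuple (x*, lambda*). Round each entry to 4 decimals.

Form the Lagrangian:
  L(x, lambda) = (1/2) x^T Q x + c^T x + lambda^T (A x - b)
Stationarity (grad_x L = 0): Q x + c + A^T lambda = 0.
Primal feasibility: A x = b.

This gives the KKT block system:
  [ Q   A^T ] [ x     ]   [-c ]
  [ A    0  ] [ lambda ] = [ b ]

Solving the linear system:
  x*      = (0.0096, -0.3365)
  lambda* = (1.8942)
  f(x*)   = 1.6106

x* = (0.0096, -0.3365), lambda* = (1.8942)


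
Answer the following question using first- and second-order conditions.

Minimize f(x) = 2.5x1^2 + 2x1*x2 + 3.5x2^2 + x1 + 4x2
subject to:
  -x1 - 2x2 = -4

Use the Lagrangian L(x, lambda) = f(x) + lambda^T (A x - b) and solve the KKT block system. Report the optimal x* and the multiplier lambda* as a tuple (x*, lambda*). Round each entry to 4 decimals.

Form the Lagrangian:
  L(x, lambda) = (1/2) x^T Q x + c^T x + lambda^T (A x - b)
Stationarity (grad_x L = 0): Q x + c + A^T lambda = 0.
Primal feasibility: A x = b.

This gives the KKT block system:
  [ Q   A^T ] [ x     ]   [-c ]
  [ A    0  ] [ lambda ] = [ b ]

Solving the linear system:
  x*      = (0.8421, 1.5789)
  lambda* = (8.3684)
  f(x*)   = 20.3158

x* = (0.8421, 1.5789), lambda* = (8.3684)


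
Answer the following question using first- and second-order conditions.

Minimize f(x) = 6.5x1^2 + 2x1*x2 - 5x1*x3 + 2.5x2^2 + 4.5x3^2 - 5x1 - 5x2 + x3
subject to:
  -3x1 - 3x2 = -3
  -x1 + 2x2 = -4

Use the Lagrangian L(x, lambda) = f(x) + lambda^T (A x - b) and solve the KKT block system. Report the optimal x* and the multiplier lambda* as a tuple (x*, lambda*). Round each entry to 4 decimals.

Form the Lagrangian:
  L(x, lambda) = (1/2) x^T Q x + c^T x + lambda^T (A x - b)
Stationarity (grad_x L = 0): Q x + c + A^T lambda = 0.
Primal feasibility: A x = b.

This gives the KKT block system:
  [ Q   A^T ] [ x     ]   [-c ]
  [ A    0  ] [ lambda ] = [ b ]

Solving the linear system:
  x*      = (2, -1, 1)
  lambda* = (2.4444, 6.6667)
  f(x*)   = 15

x* = (2, -1, 1), lambda* = (2.4444, 6.6667)


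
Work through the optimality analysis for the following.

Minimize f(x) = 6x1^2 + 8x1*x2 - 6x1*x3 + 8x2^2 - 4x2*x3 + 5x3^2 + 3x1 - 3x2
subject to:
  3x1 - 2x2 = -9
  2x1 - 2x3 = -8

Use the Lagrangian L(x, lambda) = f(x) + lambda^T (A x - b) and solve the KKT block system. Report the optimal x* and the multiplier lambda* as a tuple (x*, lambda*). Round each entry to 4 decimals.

Form the Lagrangian:
  L(x, lambda) = (1/2) x^T Q x + c^T x + lambda^T (A x - b)
Stationarity (grad_x L = 0): Q x + c + A^T lambda = 0.
Primal feasibility: A x = b.

This gives the KKT block system:
  [ Q   A^T ] [ x     ]   [-c ]
  [ A    0  ] [ lambda ] = [ b ]

Solving the linear system:
  x*      = (-2.0086, 1.4871, 1.9914)
  lambda* = (-1.6207, 13.0086)
  f(x*)   = 39.4978

x* = (-2.0086, 1.4871, 1.9914), lambda* = (-1.6207, 13.0086)


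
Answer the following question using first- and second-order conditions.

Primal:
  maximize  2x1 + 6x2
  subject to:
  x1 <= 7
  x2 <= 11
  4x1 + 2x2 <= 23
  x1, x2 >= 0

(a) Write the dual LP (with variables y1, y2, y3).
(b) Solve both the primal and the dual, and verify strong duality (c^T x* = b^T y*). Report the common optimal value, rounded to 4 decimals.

The standard primal-dual pair for 'max c^T x s.t. A x <= b, x >= 0' is:
  Dual:  min b^T y  s.t.  A^T y >= c,  y >= 0.

So the dual LP is:
  minimize  7y1 + 11y2 + 23y3
  subject to:
    y1 + 4y3 >= 2
    y2 + 2y3 >= 6
    y1, y2, y3 >= 0

Solving the primal: x* = (0.25, 11).
  primal value c^T x* = 66.5.
Solving the dual: y* = (0, 5, 0.5).
  dual value b^T y* = 66.5.
Strong duality: c^T x* = b^T y*. Confirmed.

66.5


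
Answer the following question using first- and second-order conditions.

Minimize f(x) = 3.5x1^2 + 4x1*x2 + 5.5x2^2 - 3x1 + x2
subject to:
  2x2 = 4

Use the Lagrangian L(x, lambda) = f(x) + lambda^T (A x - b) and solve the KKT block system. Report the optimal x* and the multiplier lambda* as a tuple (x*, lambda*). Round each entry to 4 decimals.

Form the Lagrangian:
  L(x, lambda) = (1/2) x^T Q x + c^T x + lambda^T (A x - b)
Stationarity (grad_x L = 0): Q x + c + A^T lambda = 0.
Primal feasibility: A x = b.

This gives the KKT block system:
  [ Q   A^T ] [ x     ]   [-c ]
  [ A    0  ] [ lambda ] = [ b ]

Solving the linear system:
  x*      = (-0.7143, 2)
  lambda* = (-10.0714)
  f(x*)   = 22.2143

x* = (-0.7143, 2), lambda* = (-10.0714)


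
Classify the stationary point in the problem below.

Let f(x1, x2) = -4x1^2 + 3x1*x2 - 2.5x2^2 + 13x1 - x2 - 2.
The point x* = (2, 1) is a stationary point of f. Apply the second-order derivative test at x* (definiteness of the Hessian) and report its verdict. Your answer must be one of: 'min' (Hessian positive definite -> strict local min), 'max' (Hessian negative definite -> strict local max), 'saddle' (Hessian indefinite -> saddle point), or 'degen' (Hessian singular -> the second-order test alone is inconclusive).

Compute the Hessian H = grad^2 f:
  H = [[-8, 3], [3, -5]]
Verify stationarity: grad f(x*) = H x* + g = (0, 0).
Eigenvalues of H: -9.8541, -3.1459.
Both eigenvalues < 0, so H is negative definite -> x* is a strict local max.

max


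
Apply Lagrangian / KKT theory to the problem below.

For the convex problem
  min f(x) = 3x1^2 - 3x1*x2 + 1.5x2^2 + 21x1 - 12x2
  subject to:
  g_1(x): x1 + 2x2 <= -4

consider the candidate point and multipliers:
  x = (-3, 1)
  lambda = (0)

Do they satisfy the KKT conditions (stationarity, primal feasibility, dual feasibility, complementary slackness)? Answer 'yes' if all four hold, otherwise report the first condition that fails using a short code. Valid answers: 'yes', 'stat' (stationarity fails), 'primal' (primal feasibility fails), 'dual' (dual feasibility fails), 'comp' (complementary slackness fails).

Gradient of f: grad f(x) = Q x + c = (0, 0)
Constraint values g_i(x) = a_i^T x - b_i:
  g_1((-3, 1)) = 3
Stationarity residual: grad f(x) + sum_i lambda_i a_i = (0, 0)
  -> stationarity OK
Primal feasibility (all g_i <= 0): FAILS
Dual feasibility (all lambda_i >= 0): OK
Complementary slackness (lambda_i * g_i(x) = 0 for all i): OK

Verdict: the first failing condition is primal_feasibility -> primal.

primal


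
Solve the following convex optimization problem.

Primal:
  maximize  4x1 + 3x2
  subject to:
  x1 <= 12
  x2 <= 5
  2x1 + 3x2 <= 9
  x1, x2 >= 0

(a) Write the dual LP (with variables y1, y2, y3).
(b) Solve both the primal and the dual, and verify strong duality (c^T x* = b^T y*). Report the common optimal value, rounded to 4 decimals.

The standard primal-dual pair for 'max c^T x s.t. A x <= b, x >= 0' is:
  Dual:  min b^T y  s.t.  A^T y >= c,  y >= 0.

So the dual LP is:
  minimize  12y1 + 5y2 + 9y3
  subject to:
    y1 + 2y3 >= 4
    y2 + 3y3 >= 3
    y1, y2, y3 >= 0

Solving the primal: x* = (4.5, 0).
  primal value c^T x* = 18.
Solving the dual: y* = (0, 0, 2).
  dual value b^T y* = 18.
Strong duality: c^T x* = b^T y*. Confirmed.

18


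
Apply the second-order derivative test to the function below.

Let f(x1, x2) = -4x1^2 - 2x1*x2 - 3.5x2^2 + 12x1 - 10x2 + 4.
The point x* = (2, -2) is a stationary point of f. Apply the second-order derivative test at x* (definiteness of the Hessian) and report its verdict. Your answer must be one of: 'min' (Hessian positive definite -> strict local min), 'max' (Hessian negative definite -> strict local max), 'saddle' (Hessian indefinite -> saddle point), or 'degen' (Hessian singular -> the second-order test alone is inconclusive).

Compute the Hessian H = grad^2 f:
  H = [[-8, -2], [-2, -7]]
Verify stationarity: grad f(x*) = H x* + g = (0, 0).
Eigenvalues of H: -9.5616, -5.4384.
Both eigenvalues < 0, so H is negative definite -> x* is a strict local max.

max


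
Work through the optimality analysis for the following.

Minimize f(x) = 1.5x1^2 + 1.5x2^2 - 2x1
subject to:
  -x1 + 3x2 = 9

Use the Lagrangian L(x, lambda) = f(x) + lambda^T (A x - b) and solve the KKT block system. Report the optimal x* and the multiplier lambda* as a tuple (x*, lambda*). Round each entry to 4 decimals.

Form the Lagrangian:
  L(x, lambda) = (1/2) x^T Q x + c^T x + lambda^T (A x - b)
Stationarity (grad_x L = 0): Q x + c + A^T lambda = 0.
Primal feasibility: A x = b.

This gives the KKT block system:
  [ Q   A^T ] [ x     ]   [-c ]
  [ A    0  ] [ lambda ] = [ b ]

Solving the linear system:
  x*      = (-0.3, 2.9)
  lambda* = (-2.9)
  f(x*)   = 13.35

x* = (-0.3, 2.9), lambda* = (-2.9)


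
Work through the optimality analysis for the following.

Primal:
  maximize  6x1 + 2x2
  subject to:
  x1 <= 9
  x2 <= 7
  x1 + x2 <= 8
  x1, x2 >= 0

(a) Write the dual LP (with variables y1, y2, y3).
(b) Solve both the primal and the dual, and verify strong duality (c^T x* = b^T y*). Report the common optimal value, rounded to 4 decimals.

The standard primal-dual pair for 'max c^T x s.t. A x <= b, x >= 0' is:
  Dual:  min b^T y  s.t.  A^T y >= c,  y >= 0.

So the dual LP is:
  minimize  9y1 + 7y2 + 8y3
  subject to:
    y1 + y3 >= 6
    y2 + y3 >= 2
    y1, y2, y3 >= 0

Solving the primal: x* = (8, 0).
  primal value c^T x* = 48.
Solving the dual: y* = (0, 0, 6).
  dual value b^T y* = 48.
Strong duality: c^T x* = b^T y*. Confirmed.

48


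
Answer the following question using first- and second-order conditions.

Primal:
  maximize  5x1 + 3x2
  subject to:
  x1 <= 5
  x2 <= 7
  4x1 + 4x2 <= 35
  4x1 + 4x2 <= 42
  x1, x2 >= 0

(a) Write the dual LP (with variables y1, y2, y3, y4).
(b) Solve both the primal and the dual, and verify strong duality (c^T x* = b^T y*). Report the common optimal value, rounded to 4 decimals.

The standard primal-dual pair for 'max c^T x s.t. A x <= b, x >= 0' is:
  Dual:  min b^T y  s.t.  A^T y >= c,  y >= 0.

So the dual LP is:
  minimize  5y1 + 7y2 + 35y3 + 42y4
  subject to:
    y1 + 4y3 + 4y4 >= 5
    y2 + 4y3 + 4y4 >= 3
    y1, y2, y3, y4 >= 0

Solving the primal: x* = (5, 3.75).
  primal value c^T x* = 36.25.
Solving the dual: y* = (2, 0, 0.75, 0).
  dual value b^T y* = 36.25.
Strong duality: c^T x* = b^T y*. Confirmed.

36.25


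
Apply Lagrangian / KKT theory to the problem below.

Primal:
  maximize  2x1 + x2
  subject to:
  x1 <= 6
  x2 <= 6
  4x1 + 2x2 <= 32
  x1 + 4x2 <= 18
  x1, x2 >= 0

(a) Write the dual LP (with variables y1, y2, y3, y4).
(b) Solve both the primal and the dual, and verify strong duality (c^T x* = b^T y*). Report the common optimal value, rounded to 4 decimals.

The standard primal-dual pair for 'max c^T x s.t. A x <= b, x >= 0' is:
  Dual:  min b^T y  s.t.  A^T y >= c,  y >= 0.

So the dual LP is:
  minimize  6y1 + 6y2 + 32y3 + 18y4
  subject to:
    y1 + 4y3 + y4 >= 2
    y2 + 2y3 + 4y4 >= 1
    y1, y2, y3, y4 >= 0

Solving the primal: x* = (6, 3).
  primal value c^T x* = 15.
Solving the dual: y* = (1.75, 0, 0, 0.25).
  dual value b^T y* = 15.
Strong duality: c^T x* = b^T y*. Confirmed.

15


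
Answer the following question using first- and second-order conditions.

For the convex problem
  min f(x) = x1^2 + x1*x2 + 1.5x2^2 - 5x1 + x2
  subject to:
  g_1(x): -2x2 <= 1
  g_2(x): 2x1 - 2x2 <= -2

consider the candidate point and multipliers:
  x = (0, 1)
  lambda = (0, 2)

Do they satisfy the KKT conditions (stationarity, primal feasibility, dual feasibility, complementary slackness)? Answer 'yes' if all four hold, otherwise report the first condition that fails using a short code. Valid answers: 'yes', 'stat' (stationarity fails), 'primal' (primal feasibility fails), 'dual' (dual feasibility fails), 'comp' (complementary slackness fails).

Gradient of f: grad f(x) = Q x + c = (-4, 4)
Constraint values g_i(x) = a_i^T x - b_i:
  g_1((0, 1)) = -3
  g_2((0, 1)) = 0
Stationarity residual: grad f(x) + sum_i lambda_i a_i = (0, 0)
  -> stationarity OK
Primal feasibility (all g_i <= 0): OK
Dual feasibility (all lambda_i >= 0): OK
Complementary slackness (lambda_i * g_i(x) = 0 for all i): OK

Verdict: yes, KKT holds.

yes
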